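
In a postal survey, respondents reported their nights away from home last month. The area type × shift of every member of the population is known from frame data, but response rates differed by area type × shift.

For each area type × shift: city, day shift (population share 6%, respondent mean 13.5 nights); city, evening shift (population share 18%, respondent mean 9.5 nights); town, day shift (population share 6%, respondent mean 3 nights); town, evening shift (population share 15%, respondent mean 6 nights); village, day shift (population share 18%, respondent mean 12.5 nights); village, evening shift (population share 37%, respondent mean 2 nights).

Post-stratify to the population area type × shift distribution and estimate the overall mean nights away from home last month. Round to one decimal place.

6.6

Weight each group's respondent value by its population share:
  city, day shift: 0.06 × 13.5 = 0.81
  city, evening shift: 0.18 × 9.5 = 1.71
  town, day shift: 0.06 × 3 = 0.18
  town, evening shift: 0.15 × 6 = 0.9
  village, day shift: 0.18 × 12.5 = 2.25
  village, evening shift: 0.37 × 2 = 0.74
Post-stratified estimate = 6.59 → 6.6.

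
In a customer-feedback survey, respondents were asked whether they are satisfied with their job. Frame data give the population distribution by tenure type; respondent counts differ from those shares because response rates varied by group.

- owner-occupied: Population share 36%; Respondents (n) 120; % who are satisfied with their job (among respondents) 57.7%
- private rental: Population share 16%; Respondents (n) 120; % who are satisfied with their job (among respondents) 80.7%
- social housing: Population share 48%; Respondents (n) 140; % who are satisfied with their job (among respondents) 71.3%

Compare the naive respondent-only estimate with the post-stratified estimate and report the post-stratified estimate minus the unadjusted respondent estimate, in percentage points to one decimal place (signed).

Unadjusted (pooled respondent) estimate weights by respondent counts:
  (120/380)×57.7 + (120/380)×80.7 + (140/380)×71.3 = 69.9737%
Post-stratified estimate weights by population shares:
  0.36×57.7 + 0.16×80.7 + 0.48×71.3 = 67.908%
Difference = 67.908 − 69.9737 = -2.0657 pp.

-2.1 percentage points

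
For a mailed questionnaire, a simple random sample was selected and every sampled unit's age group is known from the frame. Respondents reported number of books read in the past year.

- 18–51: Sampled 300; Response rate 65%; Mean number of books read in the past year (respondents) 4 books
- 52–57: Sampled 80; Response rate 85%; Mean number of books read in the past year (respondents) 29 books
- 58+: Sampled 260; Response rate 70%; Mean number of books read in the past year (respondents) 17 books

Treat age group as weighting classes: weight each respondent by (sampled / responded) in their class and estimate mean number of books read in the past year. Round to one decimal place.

Each respondent's weight = sampled/responded in their class; summing within a class gives n_sampled, so:
  18–51: 300 × 4 = 1200
  52–57: 80 × 29 = 2320
  58+: 260 × 17 = 4420
Adjusted estimate = 7940 / 640 = 12.4062 → 12.4.

12.4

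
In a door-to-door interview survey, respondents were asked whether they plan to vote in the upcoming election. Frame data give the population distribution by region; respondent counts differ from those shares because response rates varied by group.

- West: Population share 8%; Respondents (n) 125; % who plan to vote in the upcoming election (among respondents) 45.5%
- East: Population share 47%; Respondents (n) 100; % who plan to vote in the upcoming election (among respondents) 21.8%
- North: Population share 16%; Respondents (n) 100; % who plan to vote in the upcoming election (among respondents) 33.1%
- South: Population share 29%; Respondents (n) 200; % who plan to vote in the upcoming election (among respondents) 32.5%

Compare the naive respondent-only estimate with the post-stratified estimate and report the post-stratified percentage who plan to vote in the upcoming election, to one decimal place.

Without adjustment, the pooled respondent share is:
  (125/525)×45.5 + (100/525)×21.8 + (100/525)×33.1 + (200/525)×32.5 = 33.6714%
Post-stratified estimate weights by population shares:
  0.08×45.5 + 0.47×21.8 + 0.16×33.1 + 0.29×32.5 = 28.607%

28.6%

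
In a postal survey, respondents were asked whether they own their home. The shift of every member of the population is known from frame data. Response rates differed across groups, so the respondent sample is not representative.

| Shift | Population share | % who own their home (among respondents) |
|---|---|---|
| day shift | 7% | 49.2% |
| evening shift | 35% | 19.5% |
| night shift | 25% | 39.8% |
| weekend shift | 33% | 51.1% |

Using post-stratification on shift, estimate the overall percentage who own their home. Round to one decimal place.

Each cell contributes population-share × respondent value:
  day shift: 0.07 × 49.2 = 3.444
  evening shift: 0.35 × 19.5 = 6.825
  night shift: 0.25 × 39.8 = 9.95
  weekend shift: 0.33 × 51.1 = 16.863
Post-stratified estimate = 37.082 → 37.1%.

37.1%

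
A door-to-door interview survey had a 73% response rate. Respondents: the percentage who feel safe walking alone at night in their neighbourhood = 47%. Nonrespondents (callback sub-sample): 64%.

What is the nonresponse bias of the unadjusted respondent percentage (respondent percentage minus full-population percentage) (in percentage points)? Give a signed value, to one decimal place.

-4.6 percentage points

Nonresponse fraction = 1 − 0.73 = 0.27.
Bias = (nonresponse fraction) × (respondent percentage − nonrespondent percentage)
     = 0.27 × (47 − 64) = 0.27 × -17 = -4.59.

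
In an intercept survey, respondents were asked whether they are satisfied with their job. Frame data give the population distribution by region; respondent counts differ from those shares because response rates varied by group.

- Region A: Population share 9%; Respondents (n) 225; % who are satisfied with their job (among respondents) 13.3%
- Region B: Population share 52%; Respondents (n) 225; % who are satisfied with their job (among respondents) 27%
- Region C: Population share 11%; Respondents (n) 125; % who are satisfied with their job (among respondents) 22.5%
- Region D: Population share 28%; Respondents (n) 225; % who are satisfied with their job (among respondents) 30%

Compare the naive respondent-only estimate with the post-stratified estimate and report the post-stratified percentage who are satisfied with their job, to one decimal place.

Unadjusted (pooled respondent) estimate weights by respondent counts:
  (225/800)×13.3 + (225/800)×27 + (125/800)×22.5 + (225/800)×30 = 23.2875%
Post-stratified estimate weights by population shares:
  0.09×13.3 + 0.52×27 + 0.11×22.5 + 0.28×30 = 26.112%

26.1%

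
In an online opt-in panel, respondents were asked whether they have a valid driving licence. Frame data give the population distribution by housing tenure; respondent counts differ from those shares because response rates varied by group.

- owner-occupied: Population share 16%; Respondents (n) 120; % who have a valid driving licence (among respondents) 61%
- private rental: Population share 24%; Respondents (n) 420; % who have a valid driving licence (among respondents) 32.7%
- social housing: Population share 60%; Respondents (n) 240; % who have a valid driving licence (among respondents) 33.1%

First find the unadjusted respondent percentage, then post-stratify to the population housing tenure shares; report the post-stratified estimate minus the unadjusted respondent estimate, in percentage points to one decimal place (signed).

+0.3 percentage points

Unadjusted (pooled respondent) estimate weights by respondent counts:
  (120/780)×61 + (420/780)×32.7 + (240/780)×33.1 = 37.1769%
Reweighting by population housing tenure shares:
  0.16×61 + 0.24×32.7 + 0.6×33.1 = 37.468%
Difference = 37.468 − 37.1769 = 0.2911 pp.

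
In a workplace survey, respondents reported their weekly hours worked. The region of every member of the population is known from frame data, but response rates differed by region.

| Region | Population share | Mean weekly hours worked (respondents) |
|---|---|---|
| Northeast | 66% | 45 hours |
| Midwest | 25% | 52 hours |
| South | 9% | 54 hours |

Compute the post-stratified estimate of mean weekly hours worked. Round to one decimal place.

47.6

Reweight to the known region distribution:
  Northeast: 0.66 × 45 = 29.7
  Midwest: 0.25 × 52 = 13
  South: 0.09 × 54 = 4.86
Post-stratified estimate = 47.56 → 47.6.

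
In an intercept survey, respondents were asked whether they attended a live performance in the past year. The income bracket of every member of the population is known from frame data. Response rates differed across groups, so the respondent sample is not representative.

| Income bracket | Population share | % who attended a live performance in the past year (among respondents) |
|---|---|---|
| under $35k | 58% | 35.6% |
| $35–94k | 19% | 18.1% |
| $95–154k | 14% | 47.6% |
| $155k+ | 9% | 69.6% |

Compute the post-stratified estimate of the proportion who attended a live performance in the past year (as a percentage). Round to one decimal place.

37.0%

Post-stratification weights by population share, not respondent share:
  under $35k: 0.58 × 35.6 = 20.648
  $35–94k: 0.19 × 18.1 = 3.439
  $95–154k: 0.14 × 47.6 = 6.664
  $155k+: 0.09 × 69.6 = 6.264
Post-stratified estimate = 37.015 → 37.0%.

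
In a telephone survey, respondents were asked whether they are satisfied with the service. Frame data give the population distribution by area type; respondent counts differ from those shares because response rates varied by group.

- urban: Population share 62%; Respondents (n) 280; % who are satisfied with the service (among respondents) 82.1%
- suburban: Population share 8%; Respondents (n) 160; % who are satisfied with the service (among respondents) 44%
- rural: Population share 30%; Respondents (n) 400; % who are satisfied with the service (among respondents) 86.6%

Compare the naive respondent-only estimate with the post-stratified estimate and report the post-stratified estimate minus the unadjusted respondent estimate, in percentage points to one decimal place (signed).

+3.4 percentage points

Naive respondent-only estimate (weights = respondent counts):
  (280/840)×82.1 + (160/840)×44 + (400/840)×86.6 = 76.9857%
Post-stratified estimate weights by population shares:
  0.62×82.1 + 0.08×44 + 0.3×86.6 = 80.402%
Difference = 80.402 − 76.9857 = 3.4163 pp.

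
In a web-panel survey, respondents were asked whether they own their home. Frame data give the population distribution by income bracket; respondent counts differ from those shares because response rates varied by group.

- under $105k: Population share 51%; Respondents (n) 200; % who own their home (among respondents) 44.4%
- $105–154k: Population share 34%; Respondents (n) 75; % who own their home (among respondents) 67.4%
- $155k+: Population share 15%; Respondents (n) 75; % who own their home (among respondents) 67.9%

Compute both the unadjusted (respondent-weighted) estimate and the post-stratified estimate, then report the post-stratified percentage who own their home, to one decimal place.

55.7%

Naive respondent-only estimate (weights = respondent counts):
  (200/350)×44.4 + (75/350)×67.4 + (75/350)×67.9 = 54.3643%
Post-stratifying to population shares instead:
  0.51×44.4 + 0.34×67.4 + 0.15×67.9 = 55.745%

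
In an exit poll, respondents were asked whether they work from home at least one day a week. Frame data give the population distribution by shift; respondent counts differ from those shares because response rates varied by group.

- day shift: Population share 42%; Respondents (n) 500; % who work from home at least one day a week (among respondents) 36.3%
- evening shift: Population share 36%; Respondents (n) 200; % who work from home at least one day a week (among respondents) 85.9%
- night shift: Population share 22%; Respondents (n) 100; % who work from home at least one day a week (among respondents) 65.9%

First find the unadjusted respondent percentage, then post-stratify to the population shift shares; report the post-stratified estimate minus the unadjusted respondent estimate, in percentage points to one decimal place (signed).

Without adjustment, the pooled respondent share is:
  (500/800)×36.3 + (200/800)×85.9 + (100/800)×65.9 = 52.4%
Post-stratifying to population shares instead:
  0.42×36.3 + 0.36×85.9 + 0.22×65.9 = 60.668%
Difference = 60.668 − 52.4 = 8.268 pp.

+8.3 percentage points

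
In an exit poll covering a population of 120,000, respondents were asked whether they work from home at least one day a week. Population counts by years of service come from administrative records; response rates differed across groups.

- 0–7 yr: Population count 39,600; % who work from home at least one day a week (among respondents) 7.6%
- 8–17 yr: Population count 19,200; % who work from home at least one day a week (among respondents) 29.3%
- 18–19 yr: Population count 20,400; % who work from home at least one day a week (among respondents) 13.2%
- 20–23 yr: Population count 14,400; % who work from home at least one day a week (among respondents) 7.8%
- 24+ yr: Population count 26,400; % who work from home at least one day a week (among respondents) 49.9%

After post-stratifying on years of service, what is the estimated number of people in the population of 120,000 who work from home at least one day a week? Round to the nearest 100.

25,600

Estimated count per cell = population count × respondent percentage:
  0–7 yr: 39,600 × 7.6% = 3009.6
  8–17 yr: 19,200 × 29.3% = 5625.6
  18–19 yr: 20,400 × 13.2% = 2692.8
  20–23 yr: 14,400 × 7.8% = 1123.2
  24+ yr: 26,400 × 49.9% = 13173.6
Estimated total = 25624.8 → 25,600.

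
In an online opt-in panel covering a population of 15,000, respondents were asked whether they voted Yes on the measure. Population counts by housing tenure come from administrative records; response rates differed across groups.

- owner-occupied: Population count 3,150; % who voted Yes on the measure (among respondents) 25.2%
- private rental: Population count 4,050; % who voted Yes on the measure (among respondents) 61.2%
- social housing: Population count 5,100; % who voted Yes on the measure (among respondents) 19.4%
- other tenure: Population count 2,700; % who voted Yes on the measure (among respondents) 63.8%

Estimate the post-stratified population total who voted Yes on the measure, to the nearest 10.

Apply each group's respondent rate to its population count:
  owner-occupied: 3,150 × 25.2% = 793.8
  private rental: 4,050 × 61.2% = 2478.6
  social housing: 5,100 × 19.4% = 989.4
  other tenure: 2,700 × 63.8% = 1722.6
Estimated total = 5984.4 → 5,980.

5,980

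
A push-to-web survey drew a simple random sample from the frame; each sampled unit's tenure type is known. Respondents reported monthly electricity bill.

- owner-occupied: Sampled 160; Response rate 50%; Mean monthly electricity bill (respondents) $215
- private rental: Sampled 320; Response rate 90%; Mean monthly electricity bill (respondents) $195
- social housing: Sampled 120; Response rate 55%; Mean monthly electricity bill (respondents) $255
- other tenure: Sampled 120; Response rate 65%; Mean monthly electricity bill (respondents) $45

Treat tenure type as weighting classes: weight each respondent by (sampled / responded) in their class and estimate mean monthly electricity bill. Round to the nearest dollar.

Inverse-response-rate weighting restores each class to its sampled count, so class totals weight by n_sampled:
  owner-occupied: 160 × 215 = 34,400
  private rental: 320 × 195 = 62,400
  social housing: 120 × 255 = 30,600
  other tenure: 120 × 45 = 5400
Adjusted estimate = 132,800 / 720 = 184.444 → $184.

$184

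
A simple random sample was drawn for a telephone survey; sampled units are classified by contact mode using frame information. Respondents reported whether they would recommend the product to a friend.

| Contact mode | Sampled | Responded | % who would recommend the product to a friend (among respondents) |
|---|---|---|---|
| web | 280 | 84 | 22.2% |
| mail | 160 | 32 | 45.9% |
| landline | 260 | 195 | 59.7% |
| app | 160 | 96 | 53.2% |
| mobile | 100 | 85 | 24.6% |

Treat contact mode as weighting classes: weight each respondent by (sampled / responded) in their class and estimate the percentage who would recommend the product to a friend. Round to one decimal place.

Response rates by class: web 84/280 = 30%, mail 32/160 = 20%, landline 195/260 = 75%, app 96/160 = 60%, mobile 85/100 = 85%.
Each respondent's weight = sampled/responded in their class; summing within a class gives n_sampled, so:
  web: 280 × 22.2 = 6216
  mail: 160 × 45.9 = 7344
  landline: 260 × 59.7 = 15,522
  app: 160 × 53.2 = 8512
  mobile: 100 × 24.6 = 2460
Adjusted estimate = 40,054 / 960 = 41.7229 → 41.7%.

41.7%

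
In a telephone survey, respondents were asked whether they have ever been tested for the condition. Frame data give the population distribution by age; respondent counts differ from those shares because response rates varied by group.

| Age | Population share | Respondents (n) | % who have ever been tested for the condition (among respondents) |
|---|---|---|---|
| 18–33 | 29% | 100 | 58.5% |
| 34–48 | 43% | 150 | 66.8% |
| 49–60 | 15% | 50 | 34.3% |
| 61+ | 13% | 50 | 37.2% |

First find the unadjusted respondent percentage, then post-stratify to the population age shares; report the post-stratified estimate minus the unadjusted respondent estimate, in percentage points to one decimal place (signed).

+0.1 percentage points

Without adjustment, the pooled respondent share is:
  (100/350)×58.5 + (150/350)×66.8 + (50/350)×34.3 + (50/350)×37.2 = 55.5571%
Post-stratified estimate weights by population shares:
  0.29×58.5 + 0.43×66.8 + 0.15×34.3 + 0.13×37.2 = 55.67%
Difference = 55.67 − 55.5571 = 0.1129 pp.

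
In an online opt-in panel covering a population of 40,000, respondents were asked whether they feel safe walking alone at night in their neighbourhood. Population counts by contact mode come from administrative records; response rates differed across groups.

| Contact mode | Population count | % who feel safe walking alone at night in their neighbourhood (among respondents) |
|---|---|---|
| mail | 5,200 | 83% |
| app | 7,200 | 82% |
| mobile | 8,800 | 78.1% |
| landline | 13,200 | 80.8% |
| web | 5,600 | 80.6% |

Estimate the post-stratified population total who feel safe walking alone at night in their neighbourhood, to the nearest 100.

32,300

Apply each group's respondent rate to its population count:
  mail: 5,200 × 83% = 4316
  app: 7,200 × 82% = 5904
  mobile: 8,800 × 78.1% = 6872.8
  landline: 13,200 × 80.8% = 10665.6
  web: 5,600 × 80.6% = 4513.6
Estimated total = 32,272 → 32,300.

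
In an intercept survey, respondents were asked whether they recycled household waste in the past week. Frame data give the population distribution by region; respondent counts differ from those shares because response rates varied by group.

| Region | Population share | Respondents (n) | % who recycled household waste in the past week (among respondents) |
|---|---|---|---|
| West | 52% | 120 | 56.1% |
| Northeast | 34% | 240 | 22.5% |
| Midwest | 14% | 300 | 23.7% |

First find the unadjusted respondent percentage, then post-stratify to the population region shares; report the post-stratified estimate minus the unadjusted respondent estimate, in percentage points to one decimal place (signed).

+11.0 percentage points

Naive respondent-only estimate (weights = respondent counts):
  (120/660)×56.1 + (240/660)×22.5 + (300/660)×23.7 = 29.1545%
Post-stratifying to population shares instead:
  0.52×56.1 + 0.34×22.5 + 0.14×23.7 = 40.14%
Difference = 40.14 − 29.1545 = 10.9855 pp.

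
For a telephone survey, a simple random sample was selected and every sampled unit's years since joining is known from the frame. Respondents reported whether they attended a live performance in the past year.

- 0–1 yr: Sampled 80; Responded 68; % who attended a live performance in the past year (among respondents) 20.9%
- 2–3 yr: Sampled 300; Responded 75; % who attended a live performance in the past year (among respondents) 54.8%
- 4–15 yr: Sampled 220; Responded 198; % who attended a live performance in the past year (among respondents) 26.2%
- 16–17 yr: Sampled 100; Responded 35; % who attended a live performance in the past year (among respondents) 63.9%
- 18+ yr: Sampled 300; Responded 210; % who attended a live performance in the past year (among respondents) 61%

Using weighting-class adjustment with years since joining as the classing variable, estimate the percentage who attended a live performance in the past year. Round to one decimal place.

48.6%

Response rates by class: 0–1 yr 68/80 = 85%, 2–3 yr 75/300 = 25%, 4–15 yr 198/220 = 90%, 16–17 yr 35/100 = 35%, 18+ yr 210/300 = 70%.
With weight = n_sampled/n_responded per class, the weighted class total is n_sampled:
  0–1 yr: 80 × 20.9 = 1672
  2–3 yr: 300 × 54.8 = 16,440
  4–15 yr: 220 × 26.2 = 5764
  16–17 yr: 100 × 63.9 = 6390
  18+ yr: 300 × 61 = 18,300
Adjusted estimate = 48,566 / 1,000 = 48.566 → 48.6%.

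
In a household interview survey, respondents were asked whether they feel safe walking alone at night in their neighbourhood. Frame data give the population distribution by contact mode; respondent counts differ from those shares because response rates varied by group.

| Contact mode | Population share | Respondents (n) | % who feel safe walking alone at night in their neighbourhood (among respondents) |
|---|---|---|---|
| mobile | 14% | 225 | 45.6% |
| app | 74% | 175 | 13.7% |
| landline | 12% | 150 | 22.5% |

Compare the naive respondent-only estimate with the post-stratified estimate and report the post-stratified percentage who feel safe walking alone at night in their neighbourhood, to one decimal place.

19.2%

Unadjusted (pooled respondent) estimate weights by respondent counts:
  (225/550)×45.6 + (175/550)×13.7 + (150/550)×22.5 = 29.15%
Post-stratified estimate weights by population shares:
  0.14×45.6 + 0.74×13.7 + 0.12×22.5 = 19.222%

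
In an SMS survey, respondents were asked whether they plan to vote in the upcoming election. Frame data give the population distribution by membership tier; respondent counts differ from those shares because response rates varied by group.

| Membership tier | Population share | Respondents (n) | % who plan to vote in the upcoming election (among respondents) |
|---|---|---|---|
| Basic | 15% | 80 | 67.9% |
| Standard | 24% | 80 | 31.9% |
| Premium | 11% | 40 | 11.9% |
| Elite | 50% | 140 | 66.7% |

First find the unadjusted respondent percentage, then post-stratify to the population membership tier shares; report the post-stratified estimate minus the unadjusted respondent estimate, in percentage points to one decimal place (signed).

Unadjusted (pooled respondent) estimate weights by respondent counts:
  (80/340)×67.9 + (80/340)×31.9 + (40/340)×11.9 + (140/340)×66.7 = 52.3471%
Reweighting by population membership tier shares:
  0.15×67.9 + 0.24×31.9 + 0.11×11.9 + 0.5×66.7 = 52.5%
Difference = 52.5 − 52.3471 = 0.1529 pp.

+0.2 percentage points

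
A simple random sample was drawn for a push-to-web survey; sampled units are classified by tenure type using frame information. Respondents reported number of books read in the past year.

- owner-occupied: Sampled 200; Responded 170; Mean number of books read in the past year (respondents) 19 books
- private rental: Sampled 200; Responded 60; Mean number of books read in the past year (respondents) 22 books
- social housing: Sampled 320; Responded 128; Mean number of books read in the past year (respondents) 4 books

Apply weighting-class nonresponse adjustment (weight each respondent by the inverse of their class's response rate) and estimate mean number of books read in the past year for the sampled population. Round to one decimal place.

13.2

Response rates by class: owner-occupied 170/200 = 85%, private rental 60/200 = 30%, social housing 128/320 = 40%.
Inverse-response-rate weighting restores each class to its sampled count, so class totals weight by n_sampled:
  owner-occupied: 200 × 19 = 3800
  private rental: 200 × 22 = 4400
  social housing: 320 × 4 = 1280
Adjusted estimate = 9480 / 720 = 13.1667 → 13.2.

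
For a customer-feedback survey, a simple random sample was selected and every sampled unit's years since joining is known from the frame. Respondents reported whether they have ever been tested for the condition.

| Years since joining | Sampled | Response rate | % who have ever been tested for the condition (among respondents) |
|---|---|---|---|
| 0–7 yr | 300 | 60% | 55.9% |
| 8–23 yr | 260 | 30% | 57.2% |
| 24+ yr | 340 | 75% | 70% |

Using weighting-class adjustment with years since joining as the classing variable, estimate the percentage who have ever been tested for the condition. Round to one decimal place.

Inverse-response-rate weighting restores each class to its sampled count, so class totals weight by n_sampled:
  0–7 yr: 300 × 55.9 = 16,770
  8–23 yr: 260 × 57.2 = 14,872
  24+ yr: 340 × 70 = 23,800
Adjusted estimate = 55,442 / 900 = 61.6022 → 61.6%.

61.6%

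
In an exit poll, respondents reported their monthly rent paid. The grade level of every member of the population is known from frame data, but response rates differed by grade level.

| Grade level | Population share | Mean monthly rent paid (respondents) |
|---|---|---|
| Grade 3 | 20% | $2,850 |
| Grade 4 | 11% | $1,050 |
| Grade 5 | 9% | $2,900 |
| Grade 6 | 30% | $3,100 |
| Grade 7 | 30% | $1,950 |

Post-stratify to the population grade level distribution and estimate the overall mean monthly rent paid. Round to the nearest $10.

Post-stratification weights by population share, not respondent share:
  Grade 3: 0.2 × 2850 = 570
  Grade 4: 0.11 × 1050 = 115.5
  Grade 5: 0.09 × 2900 = 261
  Grade 6: 0.3 × 3100 = 930
  Grade 7: 0.3 × 1950 = 585
Post-stratified estimate = 2461.5 → $2,460.

$2,460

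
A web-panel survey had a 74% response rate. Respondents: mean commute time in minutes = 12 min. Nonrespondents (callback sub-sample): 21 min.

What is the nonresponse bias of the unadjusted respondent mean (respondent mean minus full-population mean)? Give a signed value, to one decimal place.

Nonresponse fraction = 1 − 0.74 = 0.26.
Bias = (nonresponse fraction) × (respondent mean − nonrespondent mean)
     = 0.26 × (12 − 21) = 0.26 × -9 = -2.34.

-2.3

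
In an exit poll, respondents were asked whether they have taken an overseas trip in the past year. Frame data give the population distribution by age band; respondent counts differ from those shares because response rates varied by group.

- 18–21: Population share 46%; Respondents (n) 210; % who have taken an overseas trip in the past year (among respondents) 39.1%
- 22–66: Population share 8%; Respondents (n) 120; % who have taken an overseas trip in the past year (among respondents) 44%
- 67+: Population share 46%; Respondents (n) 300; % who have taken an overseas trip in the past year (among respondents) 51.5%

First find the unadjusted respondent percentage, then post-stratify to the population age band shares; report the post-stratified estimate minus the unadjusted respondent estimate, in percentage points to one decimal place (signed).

-0.7 percentage points

Naive respondent-only estimate (weights = respondent counts):
  (210/630)×39.1 + (120/630)×44 + (300/630)×51.5 = 45.9381%
Post-stratified estimate weights by population shares:
  0.46×39.1 + 0.08×44 + 0.46×51.5 = 45.196%
Difference = 45.196 − 45.9381 = -0.7421 pp.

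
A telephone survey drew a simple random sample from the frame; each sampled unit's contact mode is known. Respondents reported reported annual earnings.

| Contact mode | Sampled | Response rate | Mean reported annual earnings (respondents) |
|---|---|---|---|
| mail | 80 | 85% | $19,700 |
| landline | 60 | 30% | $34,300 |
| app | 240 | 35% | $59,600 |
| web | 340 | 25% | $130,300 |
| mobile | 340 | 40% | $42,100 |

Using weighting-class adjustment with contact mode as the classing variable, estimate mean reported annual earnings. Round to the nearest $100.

With weight = n_sampled/n_responded per class, the weighted class total is n_sampled:
  mail: 80 × 19,700 = 1,576,000
  landline: 60 × 34,300 = 2,058,000
  app: 240 × 59,600 = 14,304,000
  web: 340 × 130,300 = 44,302,000
  mobile: 340 × 42,100 = 14,314,000
Adjusted estimate = 76,554,000 / 1,060 = 72220.8 → $72,200.

$72,200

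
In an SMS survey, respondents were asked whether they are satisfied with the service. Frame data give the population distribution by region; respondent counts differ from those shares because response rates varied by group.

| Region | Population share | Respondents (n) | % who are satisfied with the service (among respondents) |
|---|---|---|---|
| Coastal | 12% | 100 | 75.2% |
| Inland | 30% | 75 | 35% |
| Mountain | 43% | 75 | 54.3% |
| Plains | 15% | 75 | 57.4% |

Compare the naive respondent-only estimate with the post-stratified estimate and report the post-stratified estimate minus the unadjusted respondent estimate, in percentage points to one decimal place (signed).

-5.5 percentage points

Without adjustment, the pooled respondent share is:
  (100/325)×75.2 + (75/325)×35 + (75/325)×54.3 + (75/325)×57.4 = 56.9923%
Post-stratifying to population shares instead:
  0.12×75.2 + 0.3×35 + 0.43×54.3 + 0.15×57.4 = 51.483%
Difference = 51.483 − 56.9923 = -5.5093 pp.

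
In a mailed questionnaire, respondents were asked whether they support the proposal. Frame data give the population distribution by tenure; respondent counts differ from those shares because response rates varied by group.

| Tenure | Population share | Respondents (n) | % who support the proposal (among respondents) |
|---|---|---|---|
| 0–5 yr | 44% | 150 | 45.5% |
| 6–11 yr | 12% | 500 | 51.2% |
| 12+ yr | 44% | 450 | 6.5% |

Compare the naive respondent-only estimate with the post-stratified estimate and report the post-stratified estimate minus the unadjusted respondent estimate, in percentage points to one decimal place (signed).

-3.1 percentage points

Without adjustment, the pooled respondent share is:
  (150/1100)×45.5 + (500/1100)×51.2 + (450/1100)×6.5 = 32.1364%
Post-stratified estimate weights by population shares:
  0.44×45.5 + 0.12×51.2 + 0.44×6.5 = 29.024%
Difference = 29.024 − 32.1364 = -3.1124 pp.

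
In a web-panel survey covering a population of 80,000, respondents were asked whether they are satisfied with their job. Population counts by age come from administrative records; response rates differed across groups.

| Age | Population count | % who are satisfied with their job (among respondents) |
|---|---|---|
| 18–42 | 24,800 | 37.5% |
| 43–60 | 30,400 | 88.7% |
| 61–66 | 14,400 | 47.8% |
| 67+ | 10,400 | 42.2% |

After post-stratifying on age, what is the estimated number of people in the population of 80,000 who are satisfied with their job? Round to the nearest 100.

Apply each group's respondent rate to its population count:
  18–42: 24,800 × 37.5% = 9300
  43–60: 30,400 × 88.7% = 26964.8
  61–66: 14,400 × 47.8% = 6883.2
  67+: 10,400 × 42.2% = 4388.8
Estimated total = 47536.8 → 47,500.

47,500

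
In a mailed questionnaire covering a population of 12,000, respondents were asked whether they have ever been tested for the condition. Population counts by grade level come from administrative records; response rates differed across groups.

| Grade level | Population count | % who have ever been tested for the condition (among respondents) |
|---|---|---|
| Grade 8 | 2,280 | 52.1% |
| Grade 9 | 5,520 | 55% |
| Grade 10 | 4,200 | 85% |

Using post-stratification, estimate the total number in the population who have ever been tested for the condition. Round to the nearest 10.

7,790

Each cell contributes its population count × the respondent rate:
  Grade 8: 2,280 × 52.1% = 1187.88
  Grade 9: 5,520 × 55% = 3036
  Grade 10: 4,200 × 85% = 3570
Estimated total = 7793.88 → 7,790.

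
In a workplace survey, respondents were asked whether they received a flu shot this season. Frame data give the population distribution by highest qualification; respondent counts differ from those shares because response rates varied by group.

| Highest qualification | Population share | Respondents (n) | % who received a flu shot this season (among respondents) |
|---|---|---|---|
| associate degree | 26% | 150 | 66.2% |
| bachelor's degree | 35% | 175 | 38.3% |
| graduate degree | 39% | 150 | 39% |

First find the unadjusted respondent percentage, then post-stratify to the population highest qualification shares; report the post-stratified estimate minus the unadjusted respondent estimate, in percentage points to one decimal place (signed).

Naive respondent-only estimate (weights = respondent counts):
  (150/475)×66.2 + (175/475)×38.3 + (150/475)×39 = 47.3316%
Post-stratifying to population shares instead:
  0.26×66.2 + 0.35×38.3 + 0.39×39 = 45.827%
Difference = 45.827 − 47.3316 = -1.5046 pp.

-1.5 percentage points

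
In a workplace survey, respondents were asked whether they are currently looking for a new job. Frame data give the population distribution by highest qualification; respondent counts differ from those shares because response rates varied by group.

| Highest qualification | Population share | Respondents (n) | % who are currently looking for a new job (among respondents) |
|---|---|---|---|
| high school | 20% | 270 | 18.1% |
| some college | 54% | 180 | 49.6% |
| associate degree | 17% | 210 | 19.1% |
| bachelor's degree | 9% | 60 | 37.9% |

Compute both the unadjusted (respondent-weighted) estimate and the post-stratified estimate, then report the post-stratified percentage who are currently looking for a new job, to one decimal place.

37.1%

Without adjustment, the pooled respondent share is:
  (270/720)×18.1 + (180/720)×49.6 + (210/720)×19.1 + (60/720)×37.9 = 27.9167%
Post-stratified estimate weights by population shares:
  0.2×18.1 + 0.54×49.6 + 0.17×19.1 + 0.09×37.9 = 37.062%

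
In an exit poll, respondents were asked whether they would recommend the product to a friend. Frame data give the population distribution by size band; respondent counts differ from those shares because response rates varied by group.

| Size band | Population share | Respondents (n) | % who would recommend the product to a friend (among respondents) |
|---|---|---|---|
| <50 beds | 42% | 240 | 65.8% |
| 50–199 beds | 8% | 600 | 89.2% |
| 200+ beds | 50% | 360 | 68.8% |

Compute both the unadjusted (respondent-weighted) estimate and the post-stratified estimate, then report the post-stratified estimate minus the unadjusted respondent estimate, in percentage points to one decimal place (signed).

-9.2 percentage points

Unadjusted (pooled respondent) estimate weights by respondent counts:
  (240/1200)×65.8 + (600/1200)×89.2 + (360/1200)×68.8 = 78.4%
Post-stratified estimate weights by population shares:
  0.42×65.8 + 0.08×89.2 + 0.5×68.8 = 69.172%
Difference = 69.172 − 78.4 = -9.228 pp.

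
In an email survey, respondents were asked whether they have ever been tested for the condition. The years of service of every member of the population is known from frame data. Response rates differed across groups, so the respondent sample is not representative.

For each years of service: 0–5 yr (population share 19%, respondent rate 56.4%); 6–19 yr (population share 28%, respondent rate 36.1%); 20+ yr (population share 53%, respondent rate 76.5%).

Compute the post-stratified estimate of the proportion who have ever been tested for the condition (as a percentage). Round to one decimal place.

Post-stratification weights by population share, not respondent share:
  0–5 yr: 0.19 × 56.4 = 10.716
  6–19 yr: 0.28 × 36.1 = 10.108
  20+ yr: 0.53 × 76.5 = 40.545
Post-stratified estimate = 61.369 → 61.4%.

61.4%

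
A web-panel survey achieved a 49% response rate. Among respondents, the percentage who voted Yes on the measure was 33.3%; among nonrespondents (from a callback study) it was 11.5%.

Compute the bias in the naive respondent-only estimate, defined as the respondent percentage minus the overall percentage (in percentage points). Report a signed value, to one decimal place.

Nonresponse fraction = 1 − 0.49 = 0.51.
Bias = (nonresponse fraction) × (respondent percentage − nonrespondent percentage)
     = 0.51 × (33.3 − 11.5) = 0.51 × 21.8 = 11.118.

+11.1 percentage points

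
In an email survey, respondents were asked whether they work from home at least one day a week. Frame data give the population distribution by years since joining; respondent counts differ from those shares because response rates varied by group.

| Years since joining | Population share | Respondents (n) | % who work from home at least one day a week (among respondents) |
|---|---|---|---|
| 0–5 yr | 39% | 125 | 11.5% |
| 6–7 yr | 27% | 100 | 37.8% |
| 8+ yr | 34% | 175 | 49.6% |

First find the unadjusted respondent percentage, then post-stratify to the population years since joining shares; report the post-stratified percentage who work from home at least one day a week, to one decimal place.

31.6%

Naive respondent-only estimate (weights = respondent counts):
  (125/400)×11.5 + (100/400)×37.8 + (175/400)×49.6 = 34.7437%
Post-stratifying to population shares instead:
  0.39×11.5 + 0.27×37.8 + 0.34×49.6 = 31.555%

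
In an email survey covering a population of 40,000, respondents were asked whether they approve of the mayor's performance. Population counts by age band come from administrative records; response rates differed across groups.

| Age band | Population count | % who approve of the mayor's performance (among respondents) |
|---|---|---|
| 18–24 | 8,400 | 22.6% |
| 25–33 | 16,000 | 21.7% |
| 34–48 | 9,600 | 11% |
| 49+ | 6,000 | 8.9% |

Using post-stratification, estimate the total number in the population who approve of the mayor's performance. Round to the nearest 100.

7,000

Each cell contributes its population count × the respondent rate:
  18–24: 8,400 × 22.6% = 1898.4
  25–33: 16,000 × 21.7% = 3472
  34–48: 9,600 × 11% = 1056
  49+: 6,000 × 8.9% = 534
Estimated total = 6960.4 → 7,000.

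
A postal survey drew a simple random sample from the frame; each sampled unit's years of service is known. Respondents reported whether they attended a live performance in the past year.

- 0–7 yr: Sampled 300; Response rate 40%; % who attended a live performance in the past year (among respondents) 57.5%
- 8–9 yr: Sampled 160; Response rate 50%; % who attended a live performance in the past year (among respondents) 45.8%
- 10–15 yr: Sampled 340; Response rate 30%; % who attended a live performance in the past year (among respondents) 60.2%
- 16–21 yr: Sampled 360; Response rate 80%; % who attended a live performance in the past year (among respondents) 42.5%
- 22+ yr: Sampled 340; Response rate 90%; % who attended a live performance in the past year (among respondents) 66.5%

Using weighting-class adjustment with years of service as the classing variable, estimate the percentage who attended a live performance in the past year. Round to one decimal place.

55.3%

Each respondent's weight = sampled/responded in their class; summing within a class gives n_sampled, so:
  0–7 yr: 300 × 57.5 = 17,250
  8–9 yr: 160 × 45.8 = 7328
  10–15 yr: 340 × 60.2 = 20,468
  16–21 yr: 360 × 42.5 = 15,300
  22+ yr: 340 × 66.5 = 22,610
Adjusted estimate = 82,956 / 1,500 = 55.304 → 55.3%.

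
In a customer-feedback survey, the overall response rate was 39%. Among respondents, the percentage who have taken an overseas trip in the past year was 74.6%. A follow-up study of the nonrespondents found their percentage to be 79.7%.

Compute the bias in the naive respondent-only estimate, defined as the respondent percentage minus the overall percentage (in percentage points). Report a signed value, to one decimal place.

-3.1 percentage points

Nonresponse fraction = 1 − 0.39 = 0.61.
Bias = (nonresponse fraction) × (respondent percentage − nonrespondent percentage)
     = 0.61 × (74.6 − 79.7) = 0.61 × -5.1 = -3.111.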